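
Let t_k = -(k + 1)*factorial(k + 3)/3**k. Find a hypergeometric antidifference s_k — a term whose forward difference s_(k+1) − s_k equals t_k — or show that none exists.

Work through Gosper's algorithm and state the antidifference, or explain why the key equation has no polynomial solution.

s_k = -3**(1 - k)*factorial(k + 3)

Step 1: r(k) = (k + 2)*(k + 4)/(3*(k + 1)).
Normal form (A,B,C) = (k/3 + 4/3, 1, k + 1).
f must satisfy (k/3 + 4/3)·f(k+1) − (1)·f(k) = k + 1.
d = 0 from the (1,0,1) case.
Solving with deg f ≤ 0: f(k) = 3.
Get s_k = R·t_k = -3**(1 - k)*factorial(k + 3) with R(k) = B(k−1)f(k)/C(k) = 3/(k + 1).
Verify: -(k + 1)*factorial(k + 3)/3**k matches t_k.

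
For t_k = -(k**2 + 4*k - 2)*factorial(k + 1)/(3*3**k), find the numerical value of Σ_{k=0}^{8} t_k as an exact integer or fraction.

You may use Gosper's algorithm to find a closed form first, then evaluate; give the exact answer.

Σ = -581428/243

Compute t_(k+1)/t_k: get (k + 2)*(4*k + (k + 1)**2 + 2)/(3*(k**2 + 4*k - 2)).
Gosper form: A/B · C(k+1)/C(k) with A=k/3 + 2/3, B=1, C=k**2 + 4*k - 2.
Solve (k/3 + 2/3)·f(k+1) − (1)·f(k) = k**2 + 4*k - 2.
Degrees (1,0,2) ⇒ d ≤ 1.
Solving with deg f ≤ 1: f(k) = 3*(k + 4).
Then R = B(k−1)f/C = 3*(k + 4)/(k**2 + 4*k - 2), so s_k = R(k)·t_k = -(k + 4)*factorial(k + 1)/3**k.
Verify: -(k**2 + 4*k - 2)*factorial(k + 1)/(3*3**k) matches t_k.
Σ_(k=0)^(8) t_k = s_(9) − s_(0) = -582400/243 − (-4) = -581428/243.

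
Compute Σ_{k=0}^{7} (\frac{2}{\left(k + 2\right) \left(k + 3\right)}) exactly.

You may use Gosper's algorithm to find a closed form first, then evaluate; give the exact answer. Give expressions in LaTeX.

Step 1: r(k) = (k + 2)/(k + 4).
Gosper form: A/B · C(k+1)/C(k) with A=k + 2, B=k + 4, C=1.
Solve (k + 2)·f(k+1) − (k + 3)·f(k) = 1.
Degrees (1,1,0) ⇒ d ≤ 1.
Solve for f: f(k) = k/2 (degree 1 ≤ 1).
Get s_k = R·t_k = k/(k + 2) with R(k) = B(k−1)f(k)/C(k) = k*(k + 3)/2.
Verify: 2/(k**2 + 5*k + 6) matches t_k.
Sum = s_(8) − s_(0); s_(8) = 4/5, s_(0) = 0 ⇒ 4/5.

Σ = 4/5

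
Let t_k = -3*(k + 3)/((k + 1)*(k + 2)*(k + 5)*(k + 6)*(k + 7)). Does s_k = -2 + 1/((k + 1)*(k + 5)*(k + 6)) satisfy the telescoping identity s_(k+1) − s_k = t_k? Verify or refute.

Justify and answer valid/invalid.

s_(k+1) = -2 + 1/((k + 2)*(k + 6)*(k + 7))
s_(k+1) − s_k = ((k + 1)*(k + 5) - (k + 2)*(k + 7))/((k + 1)*(k + 2)*(k + 5)*(k + 6)*(k + 7))
(s_(k+1) − s_k) − t_k = 0

Valid: the claim telescopes to t_k.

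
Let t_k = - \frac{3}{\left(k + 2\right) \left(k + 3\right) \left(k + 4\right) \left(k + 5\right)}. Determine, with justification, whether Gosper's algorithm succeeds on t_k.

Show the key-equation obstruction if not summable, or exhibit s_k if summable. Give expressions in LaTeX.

Yes. s_k = \frac{k \left(- k^{2} - 9 k - 26\right)}{24 \left(k + 2\right) \left(k + 3\right) \left(k + 4\right)}.

Step 1: r(k) = (k + 2)/(k + 6).
Gosper form: A/B · C(k+1)/C(k) with A=k + 2, B=k + 6, C=1.
f must satisfy (k + 2)·f(k+1) − (k + 5)·f(k) = 1.
d = 3 from the (1,1,0) case.
Solving with deg f ≤ 3: f(k) = k*(k**2 + 9*k + 26)/72.
Get s_k = R·t_k = k*(-k**2 - 9*k - 26)/(24*(k + 2)*(k + 3)*(k + 4)) with R(k) = B(k−1)f(k)/C(k) = k*(k + 5)*(k**2 + 9*k + 26)/72.
Δs = -3/(k**4 + 14*k**3 + 71*k**2 + 154*k + 120), as required.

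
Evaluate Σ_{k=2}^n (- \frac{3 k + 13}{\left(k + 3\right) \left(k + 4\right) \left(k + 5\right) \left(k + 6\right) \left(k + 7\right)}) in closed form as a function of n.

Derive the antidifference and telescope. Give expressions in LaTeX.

r(k) = (k + 3)*(3*k + 16)/((k + 8)*(3*k + 13)) after simplifying.
Factor: A=k + 3; B=k + 8; C=k + 13/3.
Set up (k + 3)·f(k+1) − (k + 7)·f(k) − (k + 13/3) = 0.
From deg A=1, deg B=1, deg C=1: d=4.
Match coefficients ⇒ f(k) = k*(k + 4)*(k**2 + 14*k + 63)/270.
So s_k = (B(k−1)f/C)·t_k = (k*(k + 4)*(k + 7)*(k**2 + 14*k + 63)/(90*(3*k + 13)))·t_k = k*(-k**2 - 14*k - 63)/(90*(k**3 + 14*k**2 + 63*k + 90)).
Check: Δs_k = (-3*k - 13)/(k**5 + 25*k**4 + 245*k**3 + 1175*k**2 + 2754*k + 2520). ✓
Telescope: S(n) = s_(n+1) − s_(2) = (-n**3 - 17*n**2 - 94*n - 78)/(90*(n**3 + 17*n**2 + 94*n + 168)) − (-19/2520) = (-n**3 - 17*n**2 - 94*n + 112)/(280*(n**3 + 17*n**2 + 94*n + 168)).

S(n) = \frac{- n^{3} - 17 n^{2} - 94 n + 112}{280 \left(n^{3} + 17 n^{2} + 94 n + 168\right)}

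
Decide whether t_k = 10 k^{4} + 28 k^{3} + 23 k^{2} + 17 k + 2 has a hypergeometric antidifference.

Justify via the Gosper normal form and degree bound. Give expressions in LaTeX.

Yes. s_k = k \left(2 k^{4} + 2 k^{3} - 3 k^{2} + 4 k - 3\right).

r(k) = (10*k**4 + 68*k**3 + 167*k**2 + 187*k + 80)/(10*k**4 + 28*k**3 + 23*k**2 + 17*k + 2) after simplifying.
So A=1 and B=1, with C=k**4 + 14*k**3/5 + 23*k**2/10 + 17*k/10 + 1/5.
Key eq: (1)·f(k+1) = (1)·f(k) + (k**4 + 14*k**3/5 + 23*k**2/10 + 17*k/10 + 1/5).
Degrees (0,0,4) ⇒ d ≤ 5.
Solving with deg f ≤ 5: f(k) = k*(2*k**4 + 2*k**3 - 3*k**2 + 4*k - 3)/10.
Then R = B(k−1)f/C = k*(2*k**4 + 2*k**3 - 3*k**2 + 4*k - 3)/(10*k**4 + 28*k**3 + 23*k**2 + 17*k + 2), so s_k = R(k)·t_k = k*(2*k**4 + 2*k**3 - 3*k**2 + 4*k - 3).
s_(k+1) − s_k = 10*k**4 + 28*k**3 + 23*k**2 + 17*k + 2 = t_k.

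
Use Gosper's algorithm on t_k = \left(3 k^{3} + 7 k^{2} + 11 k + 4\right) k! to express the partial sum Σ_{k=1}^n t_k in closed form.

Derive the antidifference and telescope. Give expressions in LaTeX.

Step 1: r(k) = (3*k**4 + 19*k**3 + 50*k**2 + 59*k + 25)/(3*k**3 + 7*k**2 + 11*k + 4).
Normal form (A,B,C) = (k + 1, 1, k**3 + 7*k**2/3 + 11*k/3 + 4/3).
f must satisfy (k + 1)·f(k+1) − (1)·f(k) = k**3 + 7*k**2/3 + 11*k/3 + 4/3.
From deg A=1, deg B=0, deg C=3: d=2.
Solve for f: f(k) = (3*k**2 + k + 1)/3 (degree 2 ≤ 2).
So s_k = (B(k−1)f/C)·t_k = ((3*k**2 + k + 1)/(3*k**3 + 7*k**2 + 11*k + 4))·t_k = (3*k**2 + k + 1)*factorial(k).
s_(k+1) − s_k = (3*k**3 + 7*k**2 + 11*k + 4)*factorial(k) = t_k.
Telescope: S(n) = s_(n+1) − s_(1) = (3*n**2 + 7*n + 5)*factorial(n + 1) − (5) = 3*n**3*factorial(n) + 10*n**2*factorial(n) + 12*n*factorial(n) + 5*factorial(n) - 5.

S(n) = 3 n^{3} n! + 10 n^{2} n! + 12 n n! + 5 n! - 5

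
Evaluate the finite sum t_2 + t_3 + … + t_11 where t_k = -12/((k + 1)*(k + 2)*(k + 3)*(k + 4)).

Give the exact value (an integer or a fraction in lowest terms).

Σ = -89/1365

The ratio is (k + 1)/(k + 5).
Factor: A=k + 1; B=k + 5; C=1.
Key eq: (k + 1)·f(k+1) = (k + 4)·f(k) + (1).
Degrees (1,1,0) ⇒ d ≤ 3.
Match coefficients ⇒ f(k) = k*(k**2 + 6*k + 11)/18.
So s_k = (B(k−1)f/C)·t_k = (k*(k + 4)*(k**2 + 6*k + 11)/18)·t_k = 2*k*(-k**2 - 6*k - 11)/(3*(k + 1)*(k + 2)*(k + 3)).
Δs = -12/(k**4 + 10*k**3 + 35*k**2 + 50*k + 24), as required.
Telescoping: Σ = s_(12) − s_(2) = -908/1365 − (-3/5) = -89/1365.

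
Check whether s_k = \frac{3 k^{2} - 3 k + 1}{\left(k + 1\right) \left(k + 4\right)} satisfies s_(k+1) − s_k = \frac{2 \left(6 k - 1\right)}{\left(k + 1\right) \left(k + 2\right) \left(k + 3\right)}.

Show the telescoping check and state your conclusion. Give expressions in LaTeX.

s_(k+1) = (-3*k + 3*(k + 1)**2 - 2)/((k + 2)*(k + 5))
s_(k+1) − s_k = 2*(9*k**2 + 20*k - 3)/(k**4 + 12*k**3 + 49*k**2 + 78*k + 40)
(s_(k+1) − s_k) − t_k = 2*(3*k**3 - 6*k**2 - 54*k + 11)/(k**5 + 15*k**4 + 85*k**3 + 225*k**2 + 274*k + 120)

Invalid: residual \frac{2 \left(3 k^{3} - 6 k^{2} - 54 k + 11\right)}{k^{5} + 15 k^{4} + 85 k^{3} + 225 k^{2} + 274 k + 120} ≠ 0.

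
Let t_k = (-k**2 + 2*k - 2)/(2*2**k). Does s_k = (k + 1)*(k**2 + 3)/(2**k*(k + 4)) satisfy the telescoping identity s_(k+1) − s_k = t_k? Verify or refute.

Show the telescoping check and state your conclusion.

Invalid: residual 3*(k**3 + 4*k**2 - 6*k + 14)/(2*2**k*(k**2 + 9*k + 20)) ≠ 0.

s_(k+1) = (k + 2)*((k + 1)**2 + 3)/(2*2**k*(k + 5))
s_(k+1) − s_k = (-k**4 - 4*k**3 + 8*k**2 + 4*k + 2)/(2*2**k*(k**2 + 9*k + 20))
(s_(k+1) − s_k) − t_k = 3*(k**3 + 4*k**2 - 6*k + 14)/(2*2**k*(k**2 + 9*k + 20))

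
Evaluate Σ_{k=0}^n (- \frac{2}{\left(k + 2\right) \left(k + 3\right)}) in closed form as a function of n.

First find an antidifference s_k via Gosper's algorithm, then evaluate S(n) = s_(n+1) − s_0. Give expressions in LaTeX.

Ratio r(k) = (k + 2)/(k + 4).
Take A(k)=k + 2, B(k)=k + 4, C(k)=1.
Need (k + 2)·f(k+1) − (k + 3)·f(k) = 1.
From deg A=1, deg B=1, deg C=0: d=1.
Match coefficients ⇒ f(k) = k/2.
So s_k = (B(k−1)f/C)·t_k = (k*(k + 3)/2)·t_k = -k/(k + 2).
s_(k+1) − s_k = -2/(k**2 + 5*k + 6) = t_k.
Σ_(k=0)^n t_k = s_(n+1) − s_(0) = ((-n - 1)/(n + 3)) − (0), i.e. (-n - 1)/(n + 3).

S(n) = \frac{- n - 1}{n + 3}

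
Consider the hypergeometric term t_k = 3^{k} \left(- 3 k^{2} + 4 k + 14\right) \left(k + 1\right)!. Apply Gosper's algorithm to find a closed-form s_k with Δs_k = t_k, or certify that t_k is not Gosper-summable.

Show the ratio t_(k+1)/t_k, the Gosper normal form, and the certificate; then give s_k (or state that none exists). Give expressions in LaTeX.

Compute t_(k+1)/t_k: get 3*(3*k**3 + 8*k**2 - 11*k - 30)/(3*k**2 - 4*k - 14).
So A=3*k + 6 and B=1, with C=k**2 - 4*k/3 - 14/3.
Solve (3*k + 6)·f(k+1) − (1)·f(k) = k**2 - 4*k/3 - 14/3.
Degrees (1,0,2) ⇒ d ≤ 1.
Solve for f: f(k) = (k - 4)/3 (degree 1 ≤ 1).
So s_k = (B(k−1)f/C)·t_k = ((k - 4)/(3*k**2 - 4*k - 14))·t_k = -3**k*(k - 4)*factorial(k + 1).
s_(k+1) − s_k = 3**k*(-3*k**2 + 4*k + 14)*factorial(k + 1) = t_k.

s_k = - 3^{k} \left(k - 4\right) \left(k + 1\right)!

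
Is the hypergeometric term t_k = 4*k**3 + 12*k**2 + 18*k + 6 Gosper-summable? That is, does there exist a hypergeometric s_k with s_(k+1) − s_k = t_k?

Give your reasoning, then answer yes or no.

The ratio is (2*k**3 + 12*k**2 + 27*k + 20)/(2*k**3 + 6*k**2 + 9*k + 3).
A = 1, B = 1, C = k**3 + 3*k**2 + 9*k/2 + 3/2.
Solve (1)·f(k+1) − (1)·f(k) = k**3 + 3*k**2 + 9*k/2 + 3/2.
Degrees (0,0,3) ⇒ d ≤ 4.
Solve for f: f(k) = k*(k**3 + 2*k**2 + 4*k - 1)/4 (degree 4 ≤ 4).
Then R = B(k−1)f/C = k*(k**3 + 2*k**2 + 4*k - 1)/(2*(2*k**3 + 6*k**2 + 9*k + 3)), so s_k = R(k)·t_k = k*(k**3 + 2*k**2 + 4*k - 1).
Verify: 4*k**3 + 12*k**2 + 18*k + 6 matches t_k.

Yes. s_k = k*(k**3 + 2*k**2 + 4*k - 1).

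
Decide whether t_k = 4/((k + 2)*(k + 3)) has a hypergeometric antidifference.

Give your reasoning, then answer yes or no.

The ratio is (k + 2)/(k + 4).
Take A(k)=k + 2, B(k)=k + 4, C(k)=1.
f must satisfy (k + 2)·f(k+1) − (k + 3)·f(k) = 1.
deg f ≤ 1 (via 1,1,0).
Match coefficients ⇒ f(k) = k/2.
Get s_k = R·t_k = 2*k/(k + 2) with R(k) = B(k−1)f(k)/C(k) = k*(k + 3)/2.
Verify: 4/(k**2 + 5*k + 6) matches t_k.

Yes. s_k = 2*k/(k + 2).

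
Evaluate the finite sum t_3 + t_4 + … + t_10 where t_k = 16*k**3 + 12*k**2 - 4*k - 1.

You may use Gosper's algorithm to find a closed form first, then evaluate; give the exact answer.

t_(k+1)/t_k = (16*k**3 + 60*k**2 + 68*k + 23)/(16*k**3 + 12*k**2 - 4*k - 1).
Normal form (A,B,C) = (1, 1, k**3 + 3*k**2/4 - k/4 - 1/16).
Key eq: (1)·f(k+1) = (1)·f(k) + (k**3 + 3*k**2/4 - k/4 - 1/16).
Bound: deg f ≤ 4.
Coefficient equations give f(k) = k*(4*k**3 - 4*k**2 - 4*k + 3)/16.
So s_k = (B(k−1)f/C)·t_k = (k*(4*k**3 - 4*k**2 - 4*k + 3)/(16*k**3 + 12*k**2 - 4*k - 1))·t_k = k*(4*k**3 - 4*k**2 - 4*k + 3).
Check: Δs_k = 16*k**3 + 12*k**2 - 4*k - 1. ✓
Σ_(k=3)^(10) t_k = s_(11) − s_(3) = 52789 − (189) = 52600.

Σ = 52600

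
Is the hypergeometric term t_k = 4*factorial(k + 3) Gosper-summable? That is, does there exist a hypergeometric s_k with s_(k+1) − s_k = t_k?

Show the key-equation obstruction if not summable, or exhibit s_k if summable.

No; the degree bound rules out any f.

r(k) = k + 4 after simplifying.
Normal form (A,B,C) = (k + 4, 1, 1).
Key eq: (k + 4)·f(k+1) = (1)·f(k) + (1).
Degrees (1,0,0) ⇒ d ≤ -1.
Negative degree bound (-1): no f exists, t_k not Gosper-summable.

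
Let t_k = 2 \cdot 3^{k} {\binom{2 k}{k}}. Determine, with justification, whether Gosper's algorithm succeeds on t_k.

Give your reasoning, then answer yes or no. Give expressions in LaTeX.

No. Not Gosper-summable.

The ratio is 6*(2*k + 1)/(k + 1).
Take A(k)=12*k + 6, B(k)=k + 1, C(k)=1.
Need (12*k + 6)·f(k+1) − (k)·f(k) = 1.
From deg A=1, deg B=1, deg C=0: d=-1.
deg f ≤ -1 is impossible — no certificate.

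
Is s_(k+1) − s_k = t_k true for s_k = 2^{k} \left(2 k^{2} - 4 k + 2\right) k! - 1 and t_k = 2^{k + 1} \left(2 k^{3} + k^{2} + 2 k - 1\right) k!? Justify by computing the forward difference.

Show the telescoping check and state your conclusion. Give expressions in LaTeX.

valid (s_(k+1) − s_k reduces to t_k)

s_(k+1) = 2**(k + 2)*k**3*factorial(k) + 2**(k + 2)*k**2*factorial(k) - 1
s_(k+1) − s_k = 2**(k + 1)*(2*k**3 + k**2 + 2*k - 1)*factorial(k)
(s_(k+1) − s_k) − t_k = 0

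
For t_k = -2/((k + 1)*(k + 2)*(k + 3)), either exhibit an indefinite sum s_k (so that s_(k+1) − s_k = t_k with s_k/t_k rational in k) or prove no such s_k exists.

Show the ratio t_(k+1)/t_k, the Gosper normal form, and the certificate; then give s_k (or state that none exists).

Step 1: r(k) = (k + 1)/(k + 4).
Normal form (A,B,C) = (k + 1, k + 4, 1).
Key eq: (k + 1)·f(k+1) = (k + 3)·f(k) + (1).
Bound: deg f ≤ 2.
A polynomial solution: f(k) = k*(k + 3)/4.
Then R = B(k−1)f/C = k*(k + 3)**2/4, so s_k = R(k)·t_k = k*(-k - 3)/(2*(k + 1)*(k + 2)).
Verify: -2/(k**3 + 6*k**2 + 11*k + 6) matches t_k.

s_k = k*(-k - 3)/(2*(k + 1)*(k + 2))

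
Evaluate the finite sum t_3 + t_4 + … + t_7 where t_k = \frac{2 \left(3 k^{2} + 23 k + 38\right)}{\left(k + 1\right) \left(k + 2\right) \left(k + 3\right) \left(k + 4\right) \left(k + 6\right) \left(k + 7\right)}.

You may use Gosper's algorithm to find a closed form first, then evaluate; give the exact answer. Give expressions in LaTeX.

Compute t_(k+1)/t_k: get (k + 1)*(k + 6)*(23*k + 3*(k + 1)**2 + 61)/((k + 5)*(k + 8)*(3*k**2 + 23*k + 38)).
Factor: A=k + 1; B=k + 8; C=k**3 + 38*k**2/3 + 51*k + 190/3.
Set up (k + 1)·f(k+1) − (k + 7)·f(k) − (k**3 + 38*k**2/3 + 51*k + 190/3) = 0.
deg f ≤ 6 (via 1,1,3).
A polynomial solution: f(k) = k*(k + 2)*(k + 4)*(k + 5)*(k**2 + 10*k + 27)/54.
Get s_k = R·t_k = k*(k**2 + 10*k + 27)/(9*(k**3 + 10*k**2 + 27*k + 18)) with R(k) = B(k−1)f(k)/C(k) = k*(k + 2)*(k + 4)*(k + 7)*(k**2 + 10*k + 27)/(18*(3*k**2 + 23*k + 38)).
Check: Δs_k = 2*(3*k**2 + 23*k + 38)/(k**6 + 23*k**5 + 207*k**4 + 925*k**3 + 2144*k**2 + 2412*k + 1008). ✓
Telescoping: Σ = s_(8) − s_(3) = 76/693 − (11/108) = 65/8316.

Σ = 65/8316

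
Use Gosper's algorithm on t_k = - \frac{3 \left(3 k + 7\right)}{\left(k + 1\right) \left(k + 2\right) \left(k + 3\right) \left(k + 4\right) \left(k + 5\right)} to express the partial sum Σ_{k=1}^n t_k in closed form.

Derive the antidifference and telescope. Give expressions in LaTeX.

S(n) = \frac{3 n \left(- n^{2} - 11 n - 38\right)}{40 \left(n^{3} + 11 n^{2} + 38 n + 40\right)}

Compute t_(k+1)/t_k: get (k + 1)*(3*k + 10)/((k + 6)*(3*k + 7)).
So A=k + 1 and B=k + 6, with C=k + 7/3.
Solve (k + 1)·f(k+1) − (k + 5)·f(k) = k + 7/3.
d = 4 from the (1,1,1) case.
Solving with deg f ≤ 4: f(k) = k*(k + 2)*(k**2 + 8*k + 19)/36.
Certificate R = B(k−1)f/C = k*(k + 2)*(k + 5)*(k**2 + 8*k + 19)/(12*(3*k + 7)) gives s_k = k*(-k**2 - 8*k - 19)/(4*(k**3 + 8*k**2 + 19*k + 12)).
s_(k+1) − s_k = 3*(-3*k - 7)/(k**5 + 15*k**4 + 85*k**3 + 225*k**2 + 274*k + 120) = t_k.
Σ_(k=1)^n t_k = s_(n+1) − s_(1) = ((-n**3 - 11*n**2 - 38*n - 28)/(4*(n**3 + 11*n**2 + 38*n + 40))) − (-7/40), i.e. 3*n*(-n**2 - 11*n - 38)/(40*(n**3 + 11*n**2 + 38*n + 40)).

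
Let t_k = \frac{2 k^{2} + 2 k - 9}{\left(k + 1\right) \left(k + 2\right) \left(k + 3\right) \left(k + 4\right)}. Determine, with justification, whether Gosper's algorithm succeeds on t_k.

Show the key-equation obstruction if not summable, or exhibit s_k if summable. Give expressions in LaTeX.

Compute t_(k+1)/t_k: get (2*k**3 + 8*k**2 + k - 5)/(2*k**3 + 12*k**2 + k - 45).
A = k + 1, B = k + 5, C = k**2 + k - 9/2.
Solve (k + 1)·f(k+1) − (k + 4)·f(k) = k**2 + k - 9/2.
d = 3 from the (1,1,2) case.
A polynomial solution: f(k) = -k*(k**2 + 18*k + 35)/12.
Then R = B(k−1)f/C = -k*(k + 4)*(k**2 + 18*k + 35)/(6*(2*k**2 + 2*k - 9)), so s_k = R(k)·t_k = k*(-k**2 - 18*k - 35)/(6*(k + 1)*(k + 2)*(k + 3)).
Δs = (2*k**2 + 2*k - 9)/(k**4 + 10*k**3 + 35*k**2 + 50*k + 24), as required.

Yes. s_k = \frac{k \left(- k^{2} - 18 k - 35\right)}{6 \left(k + 1\right) \left(k + 2\right) \left(k + 3\right)}.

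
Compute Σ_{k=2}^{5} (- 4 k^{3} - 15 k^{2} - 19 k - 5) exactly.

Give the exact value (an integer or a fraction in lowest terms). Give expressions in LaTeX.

Σ = -1992

Ratio r(k) = (4*k**3 + 27*k**2 + 61*k + 43)/(4*k**3 + 15*k**2 + 19*k + 5).
Normal form (A,B,C) = (1, 1, k**3 + 15*k**2/4 + 19*k/4 + 5/4).
Need (1)·f(k+1) − (1)·f(k) = k**3 + 15*k**2/4 + 19*k/4 + 5/4.
From deg A=0, deg B=0, deg C=3: d=4.
Solve for f: f(k) = k*(k**3 + 3*k**2 + 3*k - 2)/4 (degree 4 ≤ 4).
Get s_k = R·t_k = k*(-k**3 - 3*k**2 - 3*k + 2) with R(k) = B(k−1)f(k)/C(k) = k*(k**3 + 3*k**2 + 3*k - 2)/(4*k**3 + 15*k**2 + 19*k + 5).
Verify: -4*k**3 - 15*k**2 - 19*k - 5 matches t_k.
Telescoping: Σ = s_(6) − s_(2) = -2040 − (-48) = -1992.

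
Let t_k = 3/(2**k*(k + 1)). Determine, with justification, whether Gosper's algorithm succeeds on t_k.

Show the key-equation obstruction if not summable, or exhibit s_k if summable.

r(k) = (k + 1)/(2*(k + 2)) after simplifying.
A = k/2 + 1/2, B = k + 2, C = 1.
Set up (k/2 + 1/2)·f(k+1) − (k + 1)·f(k) − (1) = 0.
Bound: deg f ≤ -1.
Bound -1 < 0, so the key equation has no polynomial solution.

No. Not Gosper-summable.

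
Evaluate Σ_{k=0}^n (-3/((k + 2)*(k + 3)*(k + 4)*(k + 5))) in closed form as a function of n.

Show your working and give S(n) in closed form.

S(n) = (-n**3 - 12*n**2 - 47*n - 36)/(24*(n**3 + 12*n**2 + 47*n + 60))

Compute t_(k+1)/t_k: get (k + 2)/(k + 6).
Take A(k)=k + 2, B(k)=k + 6, C(k)=1.
Need (k + 2)·f(k+1) − (k + 5)·f(k) = 1.
deg f ≤ 3 (via 1,1,0).
Match coefficients ⇒ f(k) = k*(k**2 + 9*k + 26)/72.
Then R = B(k−1)f/C = k*(k + 5)*(k**2 + 9*k + 26)/72, so s_k = R(k)·t_k = k*(-k**2 - 9*k - 26)/(24*(k + 2)*(k + 3)*(k + 4)).
Check: Δs_k = -3/(k**4 + 14*k**3 + 71*k**2 + 154*k + 120). ✓
Σ_(k=0)^n t_k = s_(n+1) − s_(0) = ((-n**3 - 12*n**2 - 47*n - 36)/(24*(n**3 + 12*n**2 + 47*n + 60))) − (0), i.e. (-n**3 - 12*n**2 - 47*n - 36)/(24*(n**3 + 12*n**2 + 47*n + 60)).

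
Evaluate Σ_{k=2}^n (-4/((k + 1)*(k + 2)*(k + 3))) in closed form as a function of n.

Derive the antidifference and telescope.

S(n) = (-n**2 - 5*n + 6)/(6*(n**2 + 5*n + 6))

The ratio is (k + 1)/(k + 4).
Factor: A=k + 1; B=k + 4; C=1.
Set up (k + 1)·f(k+1) − (k + 3)·f(k) − (1) = 0.
From deg A=1, deg B=1, deg C=0: d=2.
Solve for f: f(k) = k*(k + 3)/4 (degree 2 ≤ 2).
Then R = B(k−1)f/C = k*(k + 3)**2/4, so s_k = R(k)·t_k = k*(-k - 3)/((k + 1)*(k + 2)).
Verify: -4/(k**3 + 6*k**2 + 11*k + 6) matches t_k.
Evaluate: s_(n+1) = (-n**2 - 5*n - 4)/(n**2 + 5*n + 6); subtract s_(2) = -5/6 ⇒ S(n) = (-n**2 - 5*n + 6)/(6*(n**2 + 5*n + 6)).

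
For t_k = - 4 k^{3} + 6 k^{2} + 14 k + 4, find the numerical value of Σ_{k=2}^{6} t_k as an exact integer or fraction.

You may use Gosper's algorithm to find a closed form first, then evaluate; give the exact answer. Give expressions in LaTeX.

Ratio r(k) = (2*k**3 + 3*k**2 - 7*k - 10)/(2*k**3 - 3*k**2 - 7*k - 2).
Normal form (A,B,C) = (1, 1, k**3 - 3*k**2/2 - 7*k/2 - 1).
f must satisfy (1)·f(k+1) − (1)·f(k) = k**3 - 3*k**2/2 - 7*k/2 - 1.
From deg A=0, deg B=0, deg C=3: d=4.
Match coefficients ⇒ f(k) = k*(k + 1)*(k**2 - 5*k + 2)/4.
Get s_k = R·t_k = k*(-k**3 + 4*k**2 + 3*k - 2) with R(k) = B(k−1)f(k)/C(k) = k*(k**2 - 5*k + 2)/(2*(2*k**2 - 5*k - 2)).
Δs = -4*k**3 + 6*k**2 + 14*k + 4, as required.
Sum = s_(7) − s_(2); s_(7) = -896, s_(2) = 24 ⇒ -920.

Σ = -920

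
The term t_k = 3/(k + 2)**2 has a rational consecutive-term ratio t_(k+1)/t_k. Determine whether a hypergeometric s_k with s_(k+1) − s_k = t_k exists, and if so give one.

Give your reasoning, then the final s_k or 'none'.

r(k) = (k + 2)**2/(k + 3)**2 after simplifying.
So A=k**2 + 4*k + 4 and B=k**2 + 6*k + 9, with C=1.
Set up (k**2 + 4*k + 4)·f(k+1) − (k**2 + 4*k + 4)·f(k) − (1) = 0.
Degrees (2,2,0) ⇒ d ≤ 0.
Put f(k) = c0: A·f(k+1) − B(k−1)·f(k) − C = -1; need -1 = 0 — inconsistent ⇒ no f, not summable.

no hypergeometric antidifference exists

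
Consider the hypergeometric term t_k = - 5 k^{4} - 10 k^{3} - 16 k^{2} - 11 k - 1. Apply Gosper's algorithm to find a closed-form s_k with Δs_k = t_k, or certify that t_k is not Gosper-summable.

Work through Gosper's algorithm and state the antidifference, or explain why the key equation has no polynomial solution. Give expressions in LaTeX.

s_k = k \left(- k^{4} - 2 k^{2} + 2\right)

r(k) = (5*k**4 + 30*k**3 + 76*k**2 + 93*k + 43)/(5*k**4 + 10*k**3 + 16*k**2 + 11*k + 1) after simplifying.
Take A(k)=1, B(k)=1, C(k)=k**4 + 2*k**3 + 16*k**2/5 + 11*k/5 + 1/5.
Set up (1)·f(k+1) − (1)·f(k) − (k**4 + 2*k**3 + 16*k**2/5 + 11*k/5 + 1/5) = 0.
deg f ≤ 5 (via 0,0,4).
Solving with deg f ≤ 5: f(k) = k*(k**4 + 2*k**2 - 2)/5.
So s_k = (B(k−1)f/C)·t_k = (k*(k**4 + 2*k**2 - 2)/(5*k**4 + 10*k**3 + 16*k**2 + 11*k + 1))·t_k = k*(-k**4 - 2*k**2 + 2).
Verify: -5*k**4 - 10*k**3 - 16*k**2 - 11*k - 1 matches t_k.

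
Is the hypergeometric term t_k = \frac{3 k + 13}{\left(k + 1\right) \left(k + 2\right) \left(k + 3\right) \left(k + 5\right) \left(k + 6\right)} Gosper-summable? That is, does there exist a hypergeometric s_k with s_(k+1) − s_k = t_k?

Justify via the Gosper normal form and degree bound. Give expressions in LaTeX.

Yes. s_k = \frac{k \left(k^{2} + 8 k + 17\right)}{10 \left(k^{3} + 8 k^{2} + 17 k + 10\right)}.

t_(k+1)/t_k = (k + 1)*(k + 5)*(3*k + 16)/((k + 4)*(k + 7)*(3*k + 13)).
Factor: A=k + 1; B=k + 7; C=k**2 + 25*k/3 + 52/3.
Set up (k + 1)·f(k+1) − (k + 6)·f(k) − (k**2 + 25*k/3 + 52/3) = 0.
Bound: deg f ≤ 5.
Match coefficients ⇒ f(k) = k*(k + 3)*(k + 4)*(k**2 + 8*k + 17)/30.
Then R = B(k−1)f/C = k*(k + 3)*(k + 6)*(k**2 + 8*k + 17)/(10*(3*k + 13)), so s_k = R(k)·t_k = k*(k**2 + 8*k + 17)/(10*(k**3 + 8*k**2 + 17*k + 10)).
Verify: (3*k + 13)/(k**5 + 17*k**4 + 107*k**3 + 307*k**2 + 396*k + 180) matches t_k.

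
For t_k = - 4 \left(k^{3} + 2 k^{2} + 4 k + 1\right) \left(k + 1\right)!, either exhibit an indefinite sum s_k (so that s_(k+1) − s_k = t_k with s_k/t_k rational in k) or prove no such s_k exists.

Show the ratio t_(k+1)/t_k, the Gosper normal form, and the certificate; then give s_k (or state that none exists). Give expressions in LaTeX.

s_k = - 4 \left(k^{2} - k + 1\right) \left(k + 1\right)!

Ratio r(k) = (k**4 + 7*k**3 + 21*k**2 + 30*k + 16)/(k**3 + 2*k**2 + 4*k + 1).
A = k + 2, B = 1, C = k**3 + 2*k**2 + 4*k + 1.
Solve (k + 2)·f(k+1) − (1)·f(k) = k**3 + 2*k**2 + 4*k + 1.
d = 2 from the (1,0,3) case.
Solve for f: f(k) = k**2 - k + 1 (degree 2 ≤ 2).
R(k) = B(k−1)·f(k)/C(k) = (k**2 - k + 1)/(k**3 + 2*k**2 + 4*k + 1); s_k = R·t_k = -4*(k**2 - k + 1)*factorial(k + 1).
Δs = -4*(k**3 + 2*k**2 + 4*k + 1)*factorial(k + 1), as required.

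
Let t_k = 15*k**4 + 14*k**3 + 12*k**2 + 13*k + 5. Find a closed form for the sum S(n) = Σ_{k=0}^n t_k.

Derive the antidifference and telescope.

S(n) = 3*n**5 + 11*n**4 + 16*n**3 + 16*n**2 + 13*n + 5

Ratio r(k) = (15*k**4 + 74*k**3 + 144*k**2 + 139*k + 59)/(15*k**4 + 14*k**3 + 12*k**2 + 13*k + 5).
So A=1 and B=1, with C=k**4 + 14*k**3/15 + 4*k**2/5 + 13*k/15 + 1/3.
f must satisfy (1)·f(k+1) − (1)·f(k) = k**4 + 14*k**3/15 + 4*k**2/5 + 13*k/15 + 1/3.
d = 5 from the (0,0,4) case.
A polynomial solution: f(k) = k**2*(3*k + 2)*(k**2 - 2*k + 2)/15.
Then R = B(k−1)f/C = k**2*(3*k + 2)*(k**2 - 2*k + 2)/(15*k**4 + 14*k**3 + 12*k**2 + 13*k + 5), so s_k = R(k)·t_k = k**2*(3*k**3 - 4*k**2 + 2*k + 4).
Δs = 15*k**4 + 14*k**3 + 12*k**2 + 13*k + 5, as required.
Σ_(k=0)^n t_k = s_(n+1) − s_(0) = (3*n**5 + 11*n**4 + 16*n**3 + 16*n**2 + 13*n + 5) − (0), i.e. 3*n**5 + 11*n**4 + 16*n**3 + 16*n**2 + 13*n + 5.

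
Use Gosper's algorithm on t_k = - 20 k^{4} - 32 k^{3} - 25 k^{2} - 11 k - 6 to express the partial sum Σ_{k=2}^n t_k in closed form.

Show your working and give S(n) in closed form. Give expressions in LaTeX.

Compute t_(k+1)/t_k: get (20*k**4 + 112*k**3 + 241*k**2 + 237*k + 94)/(20*k**4 + 32*k**3 + 25*k**2 + 11*k + 6).
Factor: A=1; B=1; C=k**4 + 8*k**3/5 + 5*k**2/4 + 11*k/20 + 3/10.
Solve (1)·f(k+1) − (1)·f(k) = k**4 + 8*k**3/5 + 5*k**2/4 + 11*k/20 + 3/10.
From deg A=0, deg B=0, deg C=4: d=5.
Solving with deg f ≤ 5: f(k) = k*(4*k**4 - 2*k**3 - k**2 + k + 4)/20.
So s_k = (B(k−1)f/C)·t_k = (k*(4*k**4 - 2*k**3 - k**2 + k + 4)/(20*k**4 + 32*k**3 + 25*k**2 + 11*k + 6))·t_k = k*(-4*k**4 + 2*k**3 + k**2 - k - 4).
Δs = -20*k**4 - 32*k**3 - 25*k**2 - 11*k - 6, as required.
Telescope: S(n) = s_(n+1) − s_(2) = -4*n**5 - 18*n**4 - 31*n**3 - 26*n**2 - 15*n - 6 − (-100) = -4*n**5 - 18*n**4 - 31*n**3 - 26*n**2 - 15*n + 94.

S(n) = - 4 n^{5} - 18 n^{4} - 31 n^{3} - 26 n^{2} - 15 n + 94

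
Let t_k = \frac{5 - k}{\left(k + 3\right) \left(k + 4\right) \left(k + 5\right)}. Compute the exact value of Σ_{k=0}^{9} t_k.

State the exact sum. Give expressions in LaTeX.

Σ = 145/1092

t_(k+1)/t_k = (k - 4)*(k + 3)/((k - 5)*(k + 6)).
Normal form (A,B,C) = (k + 3, k + 6, k - 5).
f must satisfy (k + 3)·f(k+1) − (k + 5)·f(k) = k - 5.
deg f ≤ 2 (via 1,1,1).
Solving with deg f ≤ 2: f(k) = -k*(k + 19)/12.
So s_k = (B(k−1)f/C)·t_k = (-k*(k + 5)*(k + 19)/(12*(k - 5)))·t_k = k*(k + 19)/(12*(k + 3)*(k + 4)).
Δs = (5 - k)/(k**3 + 12*k**2 + 47*k + 60), as required.
Sum = s_(10) − s_(0); s_(10) = 145/1092, s_(0) = 0 ⇒ 145/1092.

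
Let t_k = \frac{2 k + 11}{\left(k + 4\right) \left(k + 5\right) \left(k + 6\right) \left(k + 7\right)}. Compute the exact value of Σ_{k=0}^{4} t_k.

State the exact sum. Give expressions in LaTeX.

Σ = 25/792

Step 1: r(k) = (k + 4)*(2*k + 13)/((k + 8)*(2*k + 11)).
Take A(k)=k + 4, B(k)=k + 8, C(k)=k + 11/2.
Set up (k + 4)·f(k+1) − (k + 7)·f(k) − (k + 11/2) = 0.
Bound: deg f ≤ 3.
Solve for f: f(k) = k*(k + 5)*(k + 10)/48 (degree 3 ≤ 3).
R(k) = B(k−1)·f(k)/C(k) = k*(k + 5)*(k + 7)*(k + 10)/(24*(2*k + 11)); s_k = R·t_k = k*(k + 10)/(24*(k**2 + 10*k + 24)).
Δs = (2*k + 11)/(k**4 + 22*k**3 + 179*k**2 + 638*k + 840), as required.
Sum = s_(5) − s_(0); s_(5) = 25/792, s_(0) = 0 ⇒ 25/792.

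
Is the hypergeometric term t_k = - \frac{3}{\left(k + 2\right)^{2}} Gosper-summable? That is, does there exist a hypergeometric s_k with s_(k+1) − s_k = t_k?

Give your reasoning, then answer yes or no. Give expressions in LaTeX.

Compute t_(k+1)/t_k: get (k + 2)**2/(k + 3)**2.
Factor: A=k**2 + 4*k + 4; B=k**2 + 6*k + 9; C=1.
Need (k**2 + 4*k + 4)·f(k+1) − (k**2 + 4*k + 4)·f(k) = 1.
d = 0 from the (2,2,0) case.
f = c0 ⇒ A·f(k+1) − B(k−1)·f(k) − C = -1. The system {-1 = 0} is inconsistent; no antidifference.

No; the coefficient equations for f are inconsistent.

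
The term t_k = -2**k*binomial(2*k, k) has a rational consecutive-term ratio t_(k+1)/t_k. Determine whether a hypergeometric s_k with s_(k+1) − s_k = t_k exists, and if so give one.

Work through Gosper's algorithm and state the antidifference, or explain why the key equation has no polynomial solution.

not Gosper-summable; s_k does not exist

Step 1: r(k) = 4*(2*k + 1)/(k + 1).
Take A(k)=8*k + 4, B(k)=k + 1, C(k)=1.
Need (8*k + 4)·f(k+1) − (k)·f(k) = 1.
d = -1 from the (1,1,0) case.
Bound -1 < 0, so the key equation has no polynomial solution.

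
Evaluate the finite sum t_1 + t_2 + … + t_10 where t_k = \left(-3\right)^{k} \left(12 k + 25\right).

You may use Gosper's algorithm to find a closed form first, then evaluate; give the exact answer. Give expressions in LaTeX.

Σ = 6554418

t_(k+1)/t_k = 3*(-12*k - 37)/(12*k + 25).
Factor: A=-3; B=1; C=k + 25/12.
Need (-3)·f(k+1) − (1)·f(k) = k + 25/12.
From deg A=0, deg B=0, deg C=1: d=1.
Solve for f: f(k) = -(3*k + 4)/12 (degree 1 ≤ 1).
R(k) = B(k−1)·f(k)/C(k) = -(3*k + 4)/(12*k + 25); s_k = R·t_k = (-3)**k*(-3*k - 4).
Check: Δs_k = (-3)**k*(12*k + 25). ✓
Telescoping: Σ = s_(11) − s_(1) = 6554439 − (21) = 6554418.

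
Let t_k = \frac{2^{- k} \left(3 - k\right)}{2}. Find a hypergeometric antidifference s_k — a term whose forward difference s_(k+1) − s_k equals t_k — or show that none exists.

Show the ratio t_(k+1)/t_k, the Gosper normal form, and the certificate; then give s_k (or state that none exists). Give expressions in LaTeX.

s_k = 2^{- k} \left(k - 2\right)

t_(k+1)/t_k = (k - 2)/(2*(k - 3)).
Gosper form: A/B · C(k+1)/C(k) with A=1/2, B=1, C=k - 3.
Set up (1/2)·f(k+1) − (1)·f(k) − (k - 3) = 0.
deg f ≤ 1 (via 0,0,1).
Solve for f: f(k) = -2*(k - 2) (degree 1 ≤ 1).
Certificate R = B(k−1)f/C = -2*(k - 2)/(k - 3) gives s_k = (k - 2)/2**k.
s_(k+1) − s_k = (3 - k)/(2*2**k) = t_k.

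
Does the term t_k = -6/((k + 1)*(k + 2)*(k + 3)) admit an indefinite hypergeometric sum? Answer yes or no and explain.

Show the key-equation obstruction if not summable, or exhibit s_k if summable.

Ratio r(k) = (k + 1)/(k + 4).
Factor: A=k + 1; B=k + 4; C=1.
Need (k + 1)·f(k+1) − (k + 3)·f(k) = 1.
Bound: deg f ≤ 2.
Coefficient equations give f(k) = k*(k + 3)/4.
Get s_k = R·t_k = 3*k*(-k - 3)/(2*(k + 1)*(k + 2)) with R(k) = B(k−1)f(k)/C(k) = k*(k + 3)**2/4.
Δs = -6/(k**3 + 6*k**2 + 11*k + 6), as required.

Yes. s_k = 3*k*(-k - 3)/(2*(k + 1)*(k + 2)).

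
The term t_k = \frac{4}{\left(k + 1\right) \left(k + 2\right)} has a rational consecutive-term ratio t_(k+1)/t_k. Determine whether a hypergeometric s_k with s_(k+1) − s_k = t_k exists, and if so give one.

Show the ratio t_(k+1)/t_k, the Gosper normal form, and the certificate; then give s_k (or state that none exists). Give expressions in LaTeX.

s_k = \frac{4 k}{k + 1}

The ratio is (k + 1)/(k + 3).
Take A(k)=k + 1, B(k)=k + 3, C(k)=1.
Key eq: (k + 1)·f(k+1) = (k + 2)·f(k) + (1).
From deg A=1, deg B=1, deg C=0: d=1.
Match coefficients ⇒ f(k) = k.
Get s_k = R·t_k = 4*k/(k + 1) with R(k) = B(k−1)f(k)/C(k) = k*(k + 2).
Check: Δs_k = 4/(k**2 + 3*k + 2). ✓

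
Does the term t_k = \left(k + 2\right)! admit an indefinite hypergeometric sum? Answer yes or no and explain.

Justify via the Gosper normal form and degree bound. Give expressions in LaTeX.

Step 1: r(k) = k + 3.
Normal form (A,B,C) = (k + 3, 1, 1).
Key eq: (k + 3)·f(k+1) = (1)·f(k) + (1).
d = -1 from the (1,0,0) case.
d = -1 < 0 ⇒ no nonzero polynomial f; not summable.

No — key equation has no polynomial f.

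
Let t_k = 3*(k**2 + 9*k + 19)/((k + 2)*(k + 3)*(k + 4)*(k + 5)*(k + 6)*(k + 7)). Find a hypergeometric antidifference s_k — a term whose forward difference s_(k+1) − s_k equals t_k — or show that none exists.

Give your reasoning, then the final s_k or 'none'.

t_(k+1)/t_k = (k + 2)*(9*k + (k + 1)**2 + 28)/((k + 8)*(k**2 + 9*k + 19)).
So A=k + 2 and B=k + 8, with C=k**2 + 9*k + 19.
Need (k + 2)·f(k+1) − (k + 7)·f(k) = k**2 + 9*k + 19.
deg f ≤ 5 (via 1,1,2).
Coefficient equations give f(k) = k*(k + 3)*(k + 5)*(k**2 + 12*k + 44)/144.
Certificate R = B(k−1)f/C = k*(k + 3)*(k + 5)*(k + 7)*(k**2 + 12*k + 44)/(144*(k**2 + 9*k + 19)) gives s_k = k*(k**2 + 12*k + 44)/(48*(k**3 + 12*k**2 + 44*k + 48)).
Δs = 3*(k**2 + 9*k + 19)/(k**6 + 27*k**5 + 295*k**4 + 1665*k**3 + 5104*k**2 + 8028*k + 5040), as required.

s_k = k*(k**2 + 12*k + 44)/(48*(k**3 + 12*k**2 + 44*k + 48))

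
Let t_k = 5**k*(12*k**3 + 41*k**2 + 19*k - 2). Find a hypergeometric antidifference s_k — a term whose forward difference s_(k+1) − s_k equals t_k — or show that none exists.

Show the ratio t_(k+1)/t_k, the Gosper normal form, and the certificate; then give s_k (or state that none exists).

s_k = 5**k*(3*k**3 - k**2 - 4*k + 2)

Step 1: r(k) = 5*(12*k**3 + 77*k**2 + 137*k + 70)/(12*k**3 + 41*k**2 + 19*k - 2).
Gosper form: A/B · C(k+1)/C(k) with A=5, B=1, C=k**3 + 41*k**2/12 + 19*k/12 - 1/6.
Key eq: (5)·f(k+1) = (1)·f(k) + (k**3 + 41*k**2/12 + 19*k/12 - 1/6).
deg f ≤ 3 (via 0,0,3).
Coefficient equations give f(k) = (k - 1)*(3*k**2 + 2*k - 2)/12.
Then R = B(k−1)f/C = (k - 1)*(3*k**2 + 2*k - 2)/((3*k + 2)*(4*k**2 + 11*k - 1)), so s_k = R(k)·t_k = 5**k*(3*k**3 - k**2 - 4*k + 2).
Verify: 5**k*(12*k**3 + 41*k**2 + 19*k - 2) matches t_k.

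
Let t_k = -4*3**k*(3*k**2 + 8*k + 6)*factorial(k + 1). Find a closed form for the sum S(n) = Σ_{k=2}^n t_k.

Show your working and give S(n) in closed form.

S(n) = -12*3**n*n*factorial(n + 2) - 12*3**n*factorial(n + 2) + 432

The ratio is 3*(3*k**3 + 20*k**2 + 45*k + 34)/(3*k**2 + 8*k + 6).
Gosper form: A/B · C(k+1)/C(k) with A=3*k + 6, B=1, C=k**2 + 8*k/3 + 2.
Solve (3*k + 6)·f(k+1) − (1)·f(k) = k**2 + 8*k/3 + 2.
Bound: deg f ≤ 1.
A polynomial solution: f(k) = k/3.
Certificate R = B(k−1)f/C = k/(3*k**2 + 8*k + 6) gives s_k = -4*3**k*k*factorial(k + 1).
Δs = -4*3**k*(3*k**2 + 8*k + 6)*factorial(k + 1), as required.
Σ_(k=2)^n t_k = s_(n+1) − s_(2) = (-12*3**n*(n + 1)*factorial(n + 2)) − (-432), i.e. -12*3**n*n*factorial(n + 2) - 12*3**n*factorial(n + 2) + 432.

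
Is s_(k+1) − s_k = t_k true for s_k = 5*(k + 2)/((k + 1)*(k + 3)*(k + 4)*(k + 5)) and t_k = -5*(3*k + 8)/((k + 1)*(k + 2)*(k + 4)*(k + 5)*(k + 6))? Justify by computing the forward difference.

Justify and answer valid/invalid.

s_(k+1) = 5*(k + 3)/((k + 2)*(k + 4)*(k + 5)*(k + 6))
s_(k+1) − s_k = 5*(-3*k**2 - 13*k - 15)/(k**6 + 21*k**5 + 175*k**4 + 735*k**3 + 1624*k**2 + 1764*k + 720)
(s_(k+1) − s_k) − t_k = 5*(4*k + 9)/(k**6 + 21*k**5 + 175*k**4 + 735*k**3 + 1624*k**2 + 1764*k + 720)

Invalid: residual 5*(4*k + 9)/(k**6 + 21*k**5 + 175*k**4 + 735*k**3 + 1624*k**2 + 1764*k + 720) ≠ 0.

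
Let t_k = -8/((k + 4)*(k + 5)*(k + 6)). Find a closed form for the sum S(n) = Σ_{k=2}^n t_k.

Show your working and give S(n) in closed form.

S(n) = 2*(-n**2 - 11*n + 12)/(21*(n**2 + 11*n + 30))

t_(k+1)/t_k = (k + 4)/(k + 7).
Factor: A=k + 4; B=k + 7; C=1.
Solve (k + 4)·f(k+1) − (k + 6)·f(k) = 1.
From deg A=1, deg B=1, deg C=0: d=2.
Match coefficients ⇒ f(k) = k*(k + 9)/40.
So s_k = (B(k−1)f/C)·t_k = (k*(k + 6)*(k + 9)/40)·t_k = k*(-k - 9)/(5*(k + 4)*(k + 5)).
Verify: -8/(k**3 + 15*k**2 + 74*k + 120) matches t_k.
s_(n+1) = (-n**2 - 11*n - 10)/(5*(n**2 + 11*n + 30)) and s_(2) = -11/105, so S(n) = 2*(-n**2 - 11*n + 12)/(21*(n**2 + 11*n + 30)).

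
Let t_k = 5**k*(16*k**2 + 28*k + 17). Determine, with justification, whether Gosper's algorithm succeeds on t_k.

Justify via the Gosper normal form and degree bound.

Ratio r(k) = 5*(16*k**2 + 60*k + 61)/(16*k**2 + 28*k + 17).
Gosper form: A/B · C(k+1)/C(k) with A=5, B=1, C=k**2 + 7*k/4 + 17/16.
Solve (5)·f(k+1) − (1)·f(k) = k**2 + 7*k/4 + 17/16.
deg f ≤ 2 (via 0,0,2).
Coefficient equations give f(k) = (4*k**2 - 3*k + 3)/16.
Certificate R = B(k−1)f/C = (4*k**2 - 3*k + 3)/(16*k**2 + 28*k + 17) gives s_k = 5**k*(4*k**2 - 3*k + 3).
Verify: 5**k*(16*k**2 + 28*k + 17) matches t_k.

Yes. s_k = 5**k*(4*k**2 - 3*k + 3).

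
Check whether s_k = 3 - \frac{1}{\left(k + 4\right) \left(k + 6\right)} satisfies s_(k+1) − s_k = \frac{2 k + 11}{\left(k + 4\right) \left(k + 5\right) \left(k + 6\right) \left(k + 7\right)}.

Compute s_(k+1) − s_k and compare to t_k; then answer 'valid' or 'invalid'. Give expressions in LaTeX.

s_(k+1) = 3 - 1/((k + 5)*(k + 7))
s_(k+1) − s_k = (2*k + 11)/(k**4 + 22*k**3 + 179*k**2 + 638*k + 840)
(s_(k+1) − s_k) − t_k = 0

valid; difference matches t_k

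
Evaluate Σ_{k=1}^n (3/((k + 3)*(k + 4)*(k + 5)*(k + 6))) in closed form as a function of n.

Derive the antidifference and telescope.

r(k) = (k + 3)/(k + 7) after simplifying.
So A=k + 3 and B=k + 7, with C=1.
f must satisfy (k + 3)·f(k+1) − (k + 6)·f(k) = 1.
From deg A=1, deg B=1, deg C=0: d=3.
Coefficient equations give f(k) = k*(k**2 + 12*k + 47)/180.
Then R = B(k−1)f/C = k*(k + 6)*(k**2 + 12*k + 47)/180, so s_k = R(k)·t_k = k*(k**2 + 12*k + 47)/(60*(k + 3)*(k + 4)*(k + 5)).
s_(k+1) − s_k = 3/(k**4 + 18*k**3 + 119*k**2 + 342*k + 360) = t_k.
s_(n+1) = (n**3 + 15*n**2 + 74*n + 60)/(60*(n**3 + 15*n**2 + 74*n + 120)) and s_(1) = 1/120, so S(n) = n*(n**2 + 15*n + 74)/(120*(n**3 + 15*n**2 + 74*n + 120)).

S(n) = n*(n**2 + 15*n + 74)/(120*(n**3 + 15*n**2 + 74*n + 120))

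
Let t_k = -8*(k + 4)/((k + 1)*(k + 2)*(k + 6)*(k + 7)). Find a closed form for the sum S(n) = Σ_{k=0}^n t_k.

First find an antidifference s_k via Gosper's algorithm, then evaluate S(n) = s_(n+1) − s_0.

Step 1: r(k) = (k + 1)*(k + 5)*(k + 6)/((k + 3)*(k + 4)*(k + 8)).
So A=k + 1 and B=k + 8, with C=k**4 + 16*k**3 + 95*k**2 + 248*k + 240.
Set up (k + 1)·f(k+1) − (k + 7)·f(k) − (k**4 + 16*k**3 + 95*k**2 + 248*k + 240) = 0.
Bound: deg f ≤ 6.
Solving with deg f ≤ 6: f(k) = k*(k + 2)*(k + 3)*(k + 4)*(k + 5)*(k + 7)/12.
So s_k = (B(k−1)f/C)·t_k = (k*(k + 2)*(k + 7)**2/(12*(k + 4)))·t_k = 2*k*(-k - 7)/(3*(k**2 + 7*k + 6)).
Check: Δs_k = 8*(-k - 4)/(k**4 + 16*k**3 + 83*k**2 + 152*k + 84). ✓
Telescope: S(n) = s_(n+1) − s_(0) = 2*(-n**2 - 9*n - 8)/(3*(n**2 + 9*n + 14)) − (0) = 2*(-n**2 - 9*n - 8)/(3*(n**2 + 9*n + 14)).

S(n) = 2*(-n**2 - 9*n - 8)/(3*(n**2 + 9*n + 14))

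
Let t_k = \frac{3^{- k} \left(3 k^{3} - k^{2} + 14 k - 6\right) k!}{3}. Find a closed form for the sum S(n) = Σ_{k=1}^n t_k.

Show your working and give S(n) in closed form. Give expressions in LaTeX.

Compute t_(k+1)/t_k: get (k + 1)*(14*k + 3*(k + 1)**3 - (k + 1)**2 + 8)/(3*(3*k**3 - k**2 + 14*k - 6)).
A = k/3 + 1/3, B = 1, C = k**3 - k**2/3 + 14*k/3 - 2.
Need (k/3 + 1/3)·f(k+1) − (1)·f(k) = k**3 - k**2/3 + 14*k/3 - 2.
deg f ≤ 2 (via 1,0,3).
Solving with deg f ≤ 2: f(k) = 3*k**2 - k + 4.
Get s_k = R·t_k = (3*k**2 - k + 4)*factorial(k)/3**k with R(k) = B(k−1)f(k)/C(k) = 3*(3*k**2 - k + 4)/(3*k**3 - k**2 + 14*k - 6).
Check: Δs_k = (3*k**3 - k**2 + 14*k - 6)*factorial(k)/(3*3**k). ✓
Telescope: S(n) = s_(n+1) − s_(1) = 3**(-n - 1)*(3*n**2 + 5*n + 6)*factorial(n + 1) − (2) = (-6*3**n + 3*n**3*factorial(n) + 8*n**2*factorial(n) + 11*n*factorial(n) + 6*factorial(n))/(3*3**n).

S(n) = \frac{3^{- n} \left(- 6 \cdot 3^{n} + 3 n^{3} n! + 8 n^{2} n! + 11 n n! + 6 n!\right)}{3}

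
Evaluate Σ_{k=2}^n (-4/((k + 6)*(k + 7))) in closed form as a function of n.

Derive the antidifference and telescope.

r(k) = (k + 6)/(k + 8) after simplifying.
Take A(k)=k + 6, B(k)=k + 8, C(k)=1.
Need (k + 6)·f(k+1) − (k + 7)·f(k) = 1.
Degrees (1,1,0) ⇒ d ≤ 1.
Match coefficients ⇒ f(k) = k/6.
Certificate R = B(k−1)f/C = k*(k + 7)/6 gives s_k = -2*k/(3*k + 18).
s_(k+1) − s_k = -4/(k**2 + 13*k + 42) = t_k.
Telescope: S(n) = s_(n+1) − s_(2) = 2*(-n - 1)/(3*(n + 7)) − (-1/6) = (1 - n)/(2*(n + 7)).

S(n) = (1 - n)/(2*(n + 7))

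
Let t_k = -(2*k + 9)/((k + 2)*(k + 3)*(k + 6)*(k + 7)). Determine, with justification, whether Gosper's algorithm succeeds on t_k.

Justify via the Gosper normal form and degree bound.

Yes. s_k = k*(-k - 8)/(12*(k**2 + 8*k + 12)).

Compute t_(k+1)/t_k: get (k + 2)*(k + 6)*(2*k + 11)/((k + 4)*(k + 8)*(2*k + 9)).
Factor: A=k + 2; B=k + 8; C=k**3 + 27*k**2/2 + 121*k/2 + 90.
Key eq: (k + 2)·f(k+1) = (k + 7)·f(k) + (k**3 + 27*k**2/2 + 121*k/2 + 90).
d = 5 from the (1,1,3) case.
Solve for f: f(k) = k*(k + 3)*(k + 4)*(k + 5)*(k + 8)/24 (degree 5 ≤ 5).
R(k) = B(k−1)·f(k)/C(k) = k*(k + 3)*(k + 7)*(k + 8)/(12*(2*k + 9)); s_k = R·t_k = k*(-k - 8)/(12*(k**2 + 8*k + 12)).
s_(k+1) − s_k = (-2*k - 9)/(k**4 + 18*k**3 + 113*k**2 + 288*k + 252) = t_k.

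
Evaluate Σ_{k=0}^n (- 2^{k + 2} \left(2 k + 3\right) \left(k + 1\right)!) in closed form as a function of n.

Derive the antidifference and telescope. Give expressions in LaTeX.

r(k) = 2*(k + 2)*(2*k + 5)/(2*k + 3) after simplifying.
So A=2*k + 4 and B=1, with C=k + 3/2.
Need (2*k + 4)·f(k+1) − (1)·f(k) = k + 3/2.
Bound: deg f ≤ 0.
Match coefficients ⇒ f(k) = 1/2.
Certificate R = B(k−1)f/C = 1/(2*k + 3) gives s_k = -2**(k + 2)*factorial(k + 1).
s_(k+1) − s_k = -2**(k + 2)*(2*k + 3)*factorial(k + 1) = t_k.
Evaluate: s_(n+1) = -2**(n + 3)*factorial(n + 2); subtract s_(0) = -4 ⇒ S(n) = -8*2**n*factorial(n + 2) + 4.

S(n) = - 8 \cdot 2^{n} \left(n + 2\right)! + 4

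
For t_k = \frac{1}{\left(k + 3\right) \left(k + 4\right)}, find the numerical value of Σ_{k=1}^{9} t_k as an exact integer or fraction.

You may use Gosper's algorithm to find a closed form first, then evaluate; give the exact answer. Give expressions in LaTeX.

Ratio r(k) = (k + 3)/(k + 5).
A = k + 3, B = k + 5, C = 1.
Key eq: (k + 3)·f(k+1) = (k + 4)·f(k) + (1).
Degrees (1,1,0) ⇒ d ≤ 1.
A polynomial solution: f(k) = k/3.
R(k) = B(k−1)·f(k)/C(k) = k*(k + 4)/3; s_k = R·t_k = k/(3*(k + 3)).
Δs = 1/(k**2 + 7*k + 12), as required.
Telescoping: Σ = s_(10) − s_(1) = 10/39 − (1/12) = 9/52.

Σ = 9/52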